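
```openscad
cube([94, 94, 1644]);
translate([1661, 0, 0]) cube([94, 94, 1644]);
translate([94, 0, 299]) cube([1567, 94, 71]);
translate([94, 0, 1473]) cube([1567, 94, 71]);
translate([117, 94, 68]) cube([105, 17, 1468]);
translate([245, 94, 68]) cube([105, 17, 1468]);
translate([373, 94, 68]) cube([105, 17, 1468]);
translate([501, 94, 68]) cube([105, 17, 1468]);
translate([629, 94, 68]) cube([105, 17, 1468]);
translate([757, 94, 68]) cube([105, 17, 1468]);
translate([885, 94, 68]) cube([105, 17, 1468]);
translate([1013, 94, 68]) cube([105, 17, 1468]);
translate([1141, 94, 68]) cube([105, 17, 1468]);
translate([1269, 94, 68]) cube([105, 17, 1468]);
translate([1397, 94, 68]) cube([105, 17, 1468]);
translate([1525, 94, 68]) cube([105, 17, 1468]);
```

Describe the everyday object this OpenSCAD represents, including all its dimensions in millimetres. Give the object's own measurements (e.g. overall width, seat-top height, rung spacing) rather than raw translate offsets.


A fence section. Two 94×94 mm posts, 1644 mm tall, stand on the floor with a clear span of 1567 mm between their inner faces. Two horizontal rails of 94×71 mm section span the gap between the posts with their undersides at z = 299 mm and z = 1473 mm, flush with the posts' −y face. 12 pickets, each 105 mm wide, 17 mm thick and 1468 mm tall, are fixed to the +y face of the rails with their bottoms at z = 68 mm, spaced across the span with a 23 mm gap after the −x post and between neighbouring pickets, with 31 mm left before the +x post.


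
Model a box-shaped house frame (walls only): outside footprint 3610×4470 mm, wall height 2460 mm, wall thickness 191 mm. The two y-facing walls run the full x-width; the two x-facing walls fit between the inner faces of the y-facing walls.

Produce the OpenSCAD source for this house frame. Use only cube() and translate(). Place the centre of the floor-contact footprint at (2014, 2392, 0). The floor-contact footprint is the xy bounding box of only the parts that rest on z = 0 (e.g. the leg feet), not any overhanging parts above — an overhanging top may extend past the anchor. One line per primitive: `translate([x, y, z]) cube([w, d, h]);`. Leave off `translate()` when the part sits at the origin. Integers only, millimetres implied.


translate([209, 157, 0]) cube([3610, 191, 2460]);
translate([209, 4436, 0]) cube([3610, 191, 2460]);
translate([209, 348, 0]) cube([191, 4088, 2460]);
translate([3628, 348, 0]) cube([191, 4088, 2460]);


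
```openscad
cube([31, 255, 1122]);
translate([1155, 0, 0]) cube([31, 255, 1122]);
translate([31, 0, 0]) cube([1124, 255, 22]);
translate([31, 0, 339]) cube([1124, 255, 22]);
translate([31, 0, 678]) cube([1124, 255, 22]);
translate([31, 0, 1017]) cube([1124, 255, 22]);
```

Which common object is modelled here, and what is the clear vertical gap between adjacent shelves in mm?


A bookshelf. The clear shelf gap is 317 mm.

Two tall side panels with 4 horizontal boards between them — a bookshelf. The first two shelf undersides are at z = 0 and z = 339; with shelf thickness 22, the clear gap is 339 − 0 − 22 = 317 mm.


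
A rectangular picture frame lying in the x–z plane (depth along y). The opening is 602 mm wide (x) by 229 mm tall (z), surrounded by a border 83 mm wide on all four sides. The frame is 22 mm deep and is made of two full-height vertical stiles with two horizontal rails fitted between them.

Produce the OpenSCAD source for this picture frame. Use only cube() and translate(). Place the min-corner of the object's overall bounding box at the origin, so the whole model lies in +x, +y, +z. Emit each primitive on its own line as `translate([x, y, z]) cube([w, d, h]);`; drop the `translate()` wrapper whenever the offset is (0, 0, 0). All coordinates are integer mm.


cube([83, 22, 395]);
translate([685, 0, 0]) cube([83, 22, 395]);
translate([83, 0, 0]) cube([602, 22, 83]);
translate([83, 0, 312]) cube([602, 22, 83]);


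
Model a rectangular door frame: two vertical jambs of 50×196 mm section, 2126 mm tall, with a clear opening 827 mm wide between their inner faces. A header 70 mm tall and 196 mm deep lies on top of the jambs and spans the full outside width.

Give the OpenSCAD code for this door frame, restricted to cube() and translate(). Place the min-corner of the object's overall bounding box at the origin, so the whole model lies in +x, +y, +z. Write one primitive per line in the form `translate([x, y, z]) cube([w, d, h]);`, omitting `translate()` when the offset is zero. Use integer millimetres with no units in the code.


cube([50, 196, 2126]);
translate([877, 0, 0]) cube([50, 196, 2126]);
translate([0, 0, 2126]) cube([927, 196, 70]);


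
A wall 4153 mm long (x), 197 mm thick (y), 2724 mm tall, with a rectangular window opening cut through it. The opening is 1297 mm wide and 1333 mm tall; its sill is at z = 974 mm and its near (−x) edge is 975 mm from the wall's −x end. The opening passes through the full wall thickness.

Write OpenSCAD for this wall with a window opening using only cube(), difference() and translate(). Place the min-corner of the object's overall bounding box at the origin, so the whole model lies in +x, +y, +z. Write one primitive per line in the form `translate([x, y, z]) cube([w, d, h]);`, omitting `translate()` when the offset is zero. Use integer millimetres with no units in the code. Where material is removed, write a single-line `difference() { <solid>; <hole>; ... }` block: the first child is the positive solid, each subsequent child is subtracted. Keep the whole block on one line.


difference() { cube([4153, 197, 2724]); translate([975, 0, 974]) cube([1297, 197, 1333]); }


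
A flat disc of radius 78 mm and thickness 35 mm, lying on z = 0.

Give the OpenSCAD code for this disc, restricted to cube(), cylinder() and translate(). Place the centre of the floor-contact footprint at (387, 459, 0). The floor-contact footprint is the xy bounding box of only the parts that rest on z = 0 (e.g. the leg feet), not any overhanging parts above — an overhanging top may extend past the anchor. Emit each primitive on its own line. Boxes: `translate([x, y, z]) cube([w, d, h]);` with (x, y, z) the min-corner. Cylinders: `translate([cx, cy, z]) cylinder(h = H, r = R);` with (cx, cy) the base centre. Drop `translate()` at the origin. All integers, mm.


translate([387, 459, 0]) cylinder(h = 35, r = 78);


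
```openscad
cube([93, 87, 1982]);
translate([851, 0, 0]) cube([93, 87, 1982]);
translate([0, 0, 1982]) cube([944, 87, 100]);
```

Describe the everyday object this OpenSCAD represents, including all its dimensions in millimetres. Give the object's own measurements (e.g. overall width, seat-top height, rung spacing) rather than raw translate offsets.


A door frame. The clear opening is 758 mm wide and 1982 mm high. Two 93 mm wide jambs, 87 mm deep, stand either side of the opening from the floor to the top of the opening. A 100 mm thick head sits across the top of both jambs, spanning the full outside width of the frame.


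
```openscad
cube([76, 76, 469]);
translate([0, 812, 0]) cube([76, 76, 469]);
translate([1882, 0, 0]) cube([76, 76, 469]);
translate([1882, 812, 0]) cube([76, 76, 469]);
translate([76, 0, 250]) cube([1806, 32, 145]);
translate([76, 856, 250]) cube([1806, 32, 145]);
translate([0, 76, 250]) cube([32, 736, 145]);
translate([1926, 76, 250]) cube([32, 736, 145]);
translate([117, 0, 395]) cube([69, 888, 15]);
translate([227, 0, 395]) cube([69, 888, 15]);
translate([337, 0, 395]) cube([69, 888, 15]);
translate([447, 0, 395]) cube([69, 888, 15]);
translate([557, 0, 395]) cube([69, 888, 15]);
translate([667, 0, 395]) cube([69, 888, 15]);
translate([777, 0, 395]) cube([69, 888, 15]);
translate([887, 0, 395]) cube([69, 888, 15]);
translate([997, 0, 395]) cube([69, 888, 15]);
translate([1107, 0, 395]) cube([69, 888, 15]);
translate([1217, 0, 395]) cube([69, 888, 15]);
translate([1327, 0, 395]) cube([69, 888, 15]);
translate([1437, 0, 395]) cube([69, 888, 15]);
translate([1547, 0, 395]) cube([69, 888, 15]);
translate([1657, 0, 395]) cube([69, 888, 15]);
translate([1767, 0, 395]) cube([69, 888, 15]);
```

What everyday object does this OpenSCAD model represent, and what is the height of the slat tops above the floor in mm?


A bed frame. The slat-top height is 410 mm.

Four posts, four rails, and a row of slats — a bed frame. Slats sit on the rails at z = 250 + 145 = 395; with slat thickness 15, the top is 410 mm.


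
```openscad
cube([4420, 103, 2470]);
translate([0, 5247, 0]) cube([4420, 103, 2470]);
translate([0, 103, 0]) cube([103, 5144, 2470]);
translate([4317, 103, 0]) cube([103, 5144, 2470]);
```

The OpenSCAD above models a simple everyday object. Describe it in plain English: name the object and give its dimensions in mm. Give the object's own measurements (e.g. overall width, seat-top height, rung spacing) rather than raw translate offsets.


The wall frame of a small rectangular building: four walls, each 2470 mm tall and 103 mm thick, enclosing a footprint 4420 mm (x) by 5350 mm (y) outside-to-outside, with no floor or roof. The front and back walls (the −y and +y sides) span the full width; the two side walls fit between them.


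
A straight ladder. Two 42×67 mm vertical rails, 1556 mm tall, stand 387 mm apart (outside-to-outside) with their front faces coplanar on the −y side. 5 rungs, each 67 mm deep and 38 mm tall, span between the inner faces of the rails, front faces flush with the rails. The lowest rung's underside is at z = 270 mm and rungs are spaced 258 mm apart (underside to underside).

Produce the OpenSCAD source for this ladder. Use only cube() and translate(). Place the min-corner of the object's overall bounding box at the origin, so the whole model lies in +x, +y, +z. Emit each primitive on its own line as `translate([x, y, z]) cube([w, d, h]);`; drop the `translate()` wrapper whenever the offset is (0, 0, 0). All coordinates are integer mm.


cube([42, 67, 1556]);
translate([345, 0, 0]) cube([42, 67, 1556]);
translate([42, 0, 270]) cube([303, 67, 38]);
translate([42, 0, 528]) cube([303, 67, 38]);
translate([42, 0, 786]) cube([303, 67, 38]);
translate([42, 0, 1044]) cube([303, 67, 38]);
translate([42, 0, 1302]) cube([303, 67, 38]);


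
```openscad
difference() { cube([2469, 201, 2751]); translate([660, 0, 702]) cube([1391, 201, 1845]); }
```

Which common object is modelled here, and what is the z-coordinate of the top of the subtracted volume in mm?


A wall with a window opening. The window head height is 2547 mm.

A wall with a rectangular opening subtracted — a window. Sill at z = 702, opening 1845 mm tall, so the head is at 702 + 1845 = 2547 mm.


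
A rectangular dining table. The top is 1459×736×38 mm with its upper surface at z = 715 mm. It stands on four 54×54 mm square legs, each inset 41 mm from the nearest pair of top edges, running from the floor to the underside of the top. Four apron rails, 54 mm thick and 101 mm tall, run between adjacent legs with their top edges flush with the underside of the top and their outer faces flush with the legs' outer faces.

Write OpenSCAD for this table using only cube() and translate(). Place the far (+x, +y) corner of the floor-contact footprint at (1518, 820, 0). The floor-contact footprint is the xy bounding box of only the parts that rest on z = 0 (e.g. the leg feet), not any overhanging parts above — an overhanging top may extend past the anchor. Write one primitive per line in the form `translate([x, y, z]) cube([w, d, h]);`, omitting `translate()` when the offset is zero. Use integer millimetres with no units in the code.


translate([100, 125, 677]) cube([1459, 736, 38]);
translate([141, 166, 0]) cube([54, 54, 677]);
translate([1464, 166, 0]) cube([54, 54, 677]);
translate([141, 766, 0]) cube([54, 54, 677]);
translate([1464, 766, 0]) cube([54, 54, 677]);
translate([195, 166, 576]) cube([1269, 54, 101]);
translate([195, 766, 576]) cube([1269, 54, 101]);
translate([141, 220, 576]) cube([54, 546, 101]);
translate([1464, 220, 576]) cube([54, 546, 101]);


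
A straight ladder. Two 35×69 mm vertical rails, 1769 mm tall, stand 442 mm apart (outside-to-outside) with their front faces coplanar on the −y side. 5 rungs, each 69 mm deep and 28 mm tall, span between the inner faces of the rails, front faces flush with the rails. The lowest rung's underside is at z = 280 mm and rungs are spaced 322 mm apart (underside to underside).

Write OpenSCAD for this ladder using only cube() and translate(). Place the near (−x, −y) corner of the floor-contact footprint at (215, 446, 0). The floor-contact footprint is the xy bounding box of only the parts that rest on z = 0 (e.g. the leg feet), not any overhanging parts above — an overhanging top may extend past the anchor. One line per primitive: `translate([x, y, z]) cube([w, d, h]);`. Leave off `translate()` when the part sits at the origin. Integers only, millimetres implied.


// rung span = 442 - 2*35 = 372
// rung[k] z = 280 + k*322
translate([215, 446, 0]) cube([35, 69, 1769]);
translate([622, 446, 0]) cube([35, 69, 1769]);
translate([250, 446, 280]) cube([372, 69, 28]);
translate([250, 446, 602]) cube([372, 69, 28]);
translate([250, 446, 924]) cube([372, 69, 28]);
translate([250, 446, 1246]) cube([372, 69, 28]);
translate([250, 446, 1568]) cube([372, 69, 28]);


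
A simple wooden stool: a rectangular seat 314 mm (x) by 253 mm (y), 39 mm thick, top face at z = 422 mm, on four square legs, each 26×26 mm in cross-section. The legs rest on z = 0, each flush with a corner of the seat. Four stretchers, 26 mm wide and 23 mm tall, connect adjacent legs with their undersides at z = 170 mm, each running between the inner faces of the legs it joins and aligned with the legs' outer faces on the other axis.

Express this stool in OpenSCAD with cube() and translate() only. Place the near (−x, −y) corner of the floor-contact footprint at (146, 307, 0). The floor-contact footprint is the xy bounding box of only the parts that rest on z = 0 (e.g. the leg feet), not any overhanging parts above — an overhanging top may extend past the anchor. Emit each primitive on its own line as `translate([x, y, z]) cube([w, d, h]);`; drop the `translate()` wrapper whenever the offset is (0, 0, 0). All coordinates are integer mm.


// leg_h = 422 - 39 = 383
// stretcher span = 314 - 2*26 = 262
translate([146, 307, 383]) cube([314, 253, 39]);
translate([146, 307, 0]) cube([26, 26, 383]);
translate([434, 307, 0]) cube([26, 26, 383]);
translate([146, 534, 0]) cube([26, 26, 383]);
translate([434, 534, 0]) cube([26, 26, 383]);
translate([172, 307, 170]) cube([262, 26, 23]);
translate([172, 534, 170]) cube([262, 26, 23]);
translate([146, 333, 170]) cube([26, 201, 23]);
translate([434, 333, 170]) cube([26, 201, 23]);


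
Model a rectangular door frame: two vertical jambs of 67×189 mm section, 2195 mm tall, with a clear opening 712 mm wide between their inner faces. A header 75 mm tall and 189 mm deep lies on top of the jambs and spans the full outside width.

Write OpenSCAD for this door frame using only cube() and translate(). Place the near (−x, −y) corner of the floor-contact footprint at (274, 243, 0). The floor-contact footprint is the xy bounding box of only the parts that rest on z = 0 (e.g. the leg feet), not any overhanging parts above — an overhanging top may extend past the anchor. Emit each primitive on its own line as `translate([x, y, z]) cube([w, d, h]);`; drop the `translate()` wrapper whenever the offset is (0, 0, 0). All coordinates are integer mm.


translate([274, 243, 0]) cube([67, 189, 2195]);
translate([1053, 243, 0]) cube([67, 189, 2195]);
translate([274, 243, 2195]) cube([846, 189, 75]);


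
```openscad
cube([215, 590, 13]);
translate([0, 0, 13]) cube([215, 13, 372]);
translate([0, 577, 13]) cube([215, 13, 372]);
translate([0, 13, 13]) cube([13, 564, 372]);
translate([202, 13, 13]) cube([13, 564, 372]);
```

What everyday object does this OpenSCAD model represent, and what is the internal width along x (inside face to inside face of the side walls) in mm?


An open box. The internal width is 189 mm.

A 215×590 base slab with four walls standing on it — an open box. The base is 215 mm wide and the walls are 13 mm thick, so the internal width is 215 − 2 × 13 = 189 mm.


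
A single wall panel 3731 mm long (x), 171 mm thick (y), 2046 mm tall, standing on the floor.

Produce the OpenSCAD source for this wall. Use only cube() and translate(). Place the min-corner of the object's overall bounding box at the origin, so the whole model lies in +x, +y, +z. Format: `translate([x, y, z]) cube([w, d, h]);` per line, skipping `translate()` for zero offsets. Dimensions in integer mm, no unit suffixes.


cube([3731, 171, 2046]);


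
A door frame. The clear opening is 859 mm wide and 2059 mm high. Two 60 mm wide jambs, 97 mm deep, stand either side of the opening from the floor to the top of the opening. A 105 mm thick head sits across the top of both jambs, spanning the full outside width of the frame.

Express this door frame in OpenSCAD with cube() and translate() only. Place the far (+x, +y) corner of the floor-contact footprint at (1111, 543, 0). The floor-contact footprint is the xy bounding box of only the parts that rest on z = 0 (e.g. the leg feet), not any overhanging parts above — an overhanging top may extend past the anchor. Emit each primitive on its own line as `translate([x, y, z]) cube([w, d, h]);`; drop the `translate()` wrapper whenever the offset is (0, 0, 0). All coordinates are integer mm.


translate([132, 446, 0]) cube([60, 97, 2059]);
translate([1051, 446, 0]) cube([60, 97, 2059]);
translate([132, 446, 2059]) cube([979, 97, 105]);


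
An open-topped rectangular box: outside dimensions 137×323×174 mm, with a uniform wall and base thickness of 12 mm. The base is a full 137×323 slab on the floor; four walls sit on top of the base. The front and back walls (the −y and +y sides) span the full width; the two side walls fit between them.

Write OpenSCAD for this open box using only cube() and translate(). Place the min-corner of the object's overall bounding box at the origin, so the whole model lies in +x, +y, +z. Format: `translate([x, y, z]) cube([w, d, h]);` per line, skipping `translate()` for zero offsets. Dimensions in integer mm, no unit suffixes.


cube([137, 323, 12]);
translate([0, 0, 12]) cube([137, 12, 162]);
translate([0, 311, 12]) cube([137, 12, 162]);
translate([0, 12, 12]) cube([12, 299, 162]);
translate([125, 12, 12]) cube([12, 299, 162]);


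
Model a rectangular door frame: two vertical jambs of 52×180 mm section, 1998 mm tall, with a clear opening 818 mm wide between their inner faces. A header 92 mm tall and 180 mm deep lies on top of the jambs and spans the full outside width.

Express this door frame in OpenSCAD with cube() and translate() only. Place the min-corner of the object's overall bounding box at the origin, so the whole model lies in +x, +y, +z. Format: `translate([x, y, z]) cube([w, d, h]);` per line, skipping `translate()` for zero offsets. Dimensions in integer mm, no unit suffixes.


cube([52, 180, 1998]);
translate([870, 0, 0]) cube([52, 180, 1998]);
translate([0, 0, 1998]) cube([922, 180, 92]);


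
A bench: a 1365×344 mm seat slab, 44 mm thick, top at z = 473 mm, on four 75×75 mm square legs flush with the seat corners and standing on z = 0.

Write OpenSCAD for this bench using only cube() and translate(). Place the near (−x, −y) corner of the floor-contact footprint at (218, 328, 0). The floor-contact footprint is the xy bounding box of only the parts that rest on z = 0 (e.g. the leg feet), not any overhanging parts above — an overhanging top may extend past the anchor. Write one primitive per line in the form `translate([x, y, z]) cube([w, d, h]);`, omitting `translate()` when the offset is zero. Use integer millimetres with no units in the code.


translate([218, 328, 429]) cube([1365, 344, 44]);
translate([218, 328, 0]) cube([75, 75, 429]);
translate([218, 597, 0]) cube([75, 75, 429]);
translate([1508, 328, 0]) cube([75, 75, 429]);
translate([1508, 597, 0]) cube([75, 75, 429]);


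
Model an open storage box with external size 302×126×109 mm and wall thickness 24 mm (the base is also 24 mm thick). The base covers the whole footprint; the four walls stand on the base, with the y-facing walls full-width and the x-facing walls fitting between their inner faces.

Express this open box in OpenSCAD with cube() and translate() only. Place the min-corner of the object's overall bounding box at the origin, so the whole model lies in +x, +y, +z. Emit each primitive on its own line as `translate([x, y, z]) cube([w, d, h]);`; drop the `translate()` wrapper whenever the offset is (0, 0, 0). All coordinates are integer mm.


cube([302, 126, 24]);
translate([0, 0, 24]) cube([302, 24, 85]);
translate([0, 102, 24]) cube([302, 24, 85]);
translate([0, 24, 24]) cube([24, 78, 85]);
translate([278, 24, 24]) cube([24, 78, 85]);


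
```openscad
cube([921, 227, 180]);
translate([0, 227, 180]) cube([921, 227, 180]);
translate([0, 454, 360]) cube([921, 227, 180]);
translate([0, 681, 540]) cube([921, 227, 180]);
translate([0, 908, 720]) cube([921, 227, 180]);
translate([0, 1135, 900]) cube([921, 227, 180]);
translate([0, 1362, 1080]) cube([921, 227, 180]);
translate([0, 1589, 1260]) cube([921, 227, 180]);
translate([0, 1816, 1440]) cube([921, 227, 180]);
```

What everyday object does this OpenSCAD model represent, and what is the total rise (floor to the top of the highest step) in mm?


A staircase. The total rise is 1620 mm.

9 identical blocks, each offset up and back from the previous — a staircase. Each step is 180 mm tall and there are 9 of them, so the total rise is 9 × 180 = 1620 mm.


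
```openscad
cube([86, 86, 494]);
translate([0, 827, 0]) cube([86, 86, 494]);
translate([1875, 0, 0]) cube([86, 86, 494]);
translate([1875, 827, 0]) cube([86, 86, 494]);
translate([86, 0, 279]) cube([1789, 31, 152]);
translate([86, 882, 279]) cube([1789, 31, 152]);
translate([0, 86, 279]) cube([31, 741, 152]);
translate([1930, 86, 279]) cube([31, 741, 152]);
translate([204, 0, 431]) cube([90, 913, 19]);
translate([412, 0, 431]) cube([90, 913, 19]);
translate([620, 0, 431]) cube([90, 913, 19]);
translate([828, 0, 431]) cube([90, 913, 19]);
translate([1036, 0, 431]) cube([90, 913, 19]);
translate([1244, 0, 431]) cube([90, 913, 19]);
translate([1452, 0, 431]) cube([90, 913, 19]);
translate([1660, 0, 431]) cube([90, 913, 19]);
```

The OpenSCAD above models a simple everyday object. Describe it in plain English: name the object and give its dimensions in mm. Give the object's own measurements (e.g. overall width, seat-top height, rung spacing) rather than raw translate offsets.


A bed frame 1961 mm long (x) by 913 mm wide (y). Four 86×86 mm corner posts, 494 mm tall, at the corners of the footprint. Four rails of 31 mm thickness and 152 mm height run between adjacent posts with their undersides at z = 279 mm, their outer faces flush with the outside of the frame (the two x-running rails run between the posts' inner faces; the two y-running rails run between the posts' inner faces). 8 slats, each 90 mm wide (x) and 19 mm thick, lie across the top of the two x-running rails, running the full 913 mm width of the frame in y; along x they sit between the end posts with a 118 mm gap after the −x posts and between neighbouring slats, leaving 125 mm before the +x posts.


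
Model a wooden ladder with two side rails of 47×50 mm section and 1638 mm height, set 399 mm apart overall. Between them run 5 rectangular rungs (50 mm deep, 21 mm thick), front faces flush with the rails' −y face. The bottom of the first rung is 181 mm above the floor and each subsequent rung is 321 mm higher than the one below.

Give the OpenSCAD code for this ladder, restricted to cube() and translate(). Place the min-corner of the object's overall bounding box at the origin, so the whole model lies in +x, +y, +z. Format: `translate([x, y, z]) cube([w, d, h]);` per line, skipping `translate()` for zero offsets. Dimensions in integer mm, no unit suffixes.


cube([47, 50, 1638]);
translate([352, 0, 0]) cube([47, 50, 1638]);
translate([47, 0, 181]) cube([305, 50, 21]);
translate([47, 0, 502]) cube([305, 50, 21]);
translate([47, 0, 823]) cube([305, 50, 21]);
translate([47, 0, 1144]) cube([305, 50, 21]);
translate([47, 0, 1465]) cube([305, 50, 21]);


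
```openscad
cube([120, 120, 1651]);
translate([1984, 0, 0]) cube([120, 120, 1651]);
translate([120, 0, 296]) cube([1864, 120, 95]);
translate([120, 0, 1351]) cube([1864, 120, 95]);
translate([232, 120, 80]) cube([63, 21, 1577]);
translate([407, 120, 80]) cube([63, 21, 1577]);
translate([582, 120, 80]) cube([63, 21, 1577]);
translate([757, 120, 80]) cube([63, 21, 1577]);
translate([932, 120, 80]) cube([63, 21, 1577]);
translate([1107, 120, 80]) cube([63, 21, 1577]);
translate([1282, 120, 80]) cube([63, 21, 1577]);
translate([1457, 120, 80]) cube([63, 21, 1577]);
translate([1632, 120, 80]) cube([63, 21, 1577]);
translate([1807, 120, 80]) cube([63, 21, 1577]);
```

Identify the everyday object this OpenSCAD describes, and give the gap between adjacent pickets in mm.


A fence section. The picket gap is 112 mm.

Two posts, two rails, 10 pickets — a fence section. Span 1864 mm holds 10 pickets of 63 mm with 11 equal gaps: ⌊(1864 − 10·63) / 11⌋ = 112 mm.


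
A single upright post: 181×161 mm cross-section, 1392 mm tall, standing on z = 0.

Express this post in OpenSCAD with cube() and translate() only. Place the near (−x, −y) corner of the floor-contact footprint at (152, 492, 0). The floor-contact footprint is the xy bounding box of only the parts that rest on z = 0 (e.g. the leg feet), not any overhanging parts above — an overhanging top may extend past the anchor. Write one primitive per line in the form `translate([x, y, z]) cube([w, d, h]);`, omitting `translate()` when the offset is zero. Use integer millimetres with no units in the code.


translate([152, 492, 0]) cube([181, 161, 1392]);


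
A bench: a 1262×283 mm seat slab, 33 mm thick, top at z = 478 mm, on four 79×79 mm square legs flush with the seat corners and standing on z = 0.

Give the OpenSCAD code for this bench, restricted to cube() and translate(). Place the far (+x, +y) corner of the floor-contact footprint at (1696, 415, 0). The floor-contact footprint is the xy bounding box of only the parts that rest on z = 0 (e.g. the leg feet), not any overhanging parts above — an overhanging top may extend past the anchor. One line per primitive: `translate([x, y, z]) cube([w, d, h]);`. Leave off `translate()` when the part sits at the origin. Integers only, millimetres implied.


translate([434, 132, 445]) cube([1262, 283, 33]);
translate([434, 132, 0]) cube([79, 79, 445]);
translate([434, 336, 0]) cube([79, 79, 445]);
translate([1617, 132, 0]) cube([79, 79, 445]);
translate([1617, 336, 0]) cube([79, 79, 445]);


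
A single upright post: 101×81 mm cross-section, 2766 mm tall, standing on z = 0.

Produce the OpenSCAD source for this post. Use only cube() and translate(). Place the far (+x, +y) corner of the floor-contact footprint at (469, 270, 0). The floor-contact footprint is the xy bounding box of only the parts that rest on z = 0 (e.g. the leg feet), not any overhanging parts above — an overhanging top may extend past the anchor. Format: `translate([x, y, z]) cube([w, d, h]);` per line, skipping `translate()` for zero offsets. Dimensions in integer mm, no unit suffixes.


translate([368, 189, 0]) cube([101, 81, 2766]);


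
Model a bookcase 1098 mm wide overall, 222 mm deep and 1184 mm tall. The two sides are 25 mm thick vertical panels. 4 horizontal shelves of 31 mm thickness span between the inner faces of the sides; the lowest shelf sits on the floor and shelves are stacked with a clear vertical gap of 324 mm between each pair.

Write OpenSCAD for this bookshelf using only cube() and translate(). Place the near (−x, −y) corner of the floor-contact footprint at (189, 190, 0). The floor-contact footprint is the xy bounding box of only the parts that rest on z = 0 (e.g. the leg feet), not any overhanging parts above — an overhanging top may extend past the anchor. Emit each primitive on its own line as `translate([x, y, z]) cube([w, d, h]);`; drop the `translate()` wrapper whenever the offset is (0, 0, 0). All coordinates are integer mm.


translate([189, 190, 0]) cube([25, 222, 1184]);
translate([1262, 190, 0]) cube([25, 222, 1184]);
translate([214, 190, 0]) cube([1048, 222, 31]);
translate([214, 190, 355]) cube([1048, 222, 31]);
translate([214, 190, 710]) cube([1048, 222, 31]);
translate([214, 190, 1065]) cube([1048, 222, 31]);


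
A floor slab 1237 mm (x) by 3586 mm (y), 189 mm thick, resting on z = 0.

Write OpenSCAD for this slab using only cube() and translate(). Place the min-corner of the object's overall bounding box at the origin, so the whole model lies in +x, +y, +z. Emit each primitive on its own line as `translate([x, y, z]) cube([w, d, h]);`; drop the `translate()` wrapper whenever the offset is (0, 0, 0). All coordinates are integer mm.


cube([1237, 3586, 189]);


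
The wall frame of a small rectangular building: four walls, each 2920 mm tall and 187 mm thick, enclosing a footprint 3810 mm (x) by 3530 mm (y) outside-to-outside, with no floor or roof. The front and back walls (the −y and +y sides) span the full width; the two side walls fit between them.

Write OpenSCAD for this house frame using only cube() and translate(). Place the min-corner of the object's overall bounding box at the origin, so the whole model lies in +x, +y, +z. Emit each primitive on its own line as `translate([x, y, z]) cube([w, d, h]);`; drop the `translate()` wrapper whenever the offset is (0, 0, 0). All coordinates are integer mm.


cube([3810, 187, 2920]);
translate([0, 3343, 0]) cube([3810, 187, 2920]);
translate([0, 187, 0]) cube([187, 3156, 2920]);
translate([3623, 187, 0]) cube([187, 3156, 2920]);


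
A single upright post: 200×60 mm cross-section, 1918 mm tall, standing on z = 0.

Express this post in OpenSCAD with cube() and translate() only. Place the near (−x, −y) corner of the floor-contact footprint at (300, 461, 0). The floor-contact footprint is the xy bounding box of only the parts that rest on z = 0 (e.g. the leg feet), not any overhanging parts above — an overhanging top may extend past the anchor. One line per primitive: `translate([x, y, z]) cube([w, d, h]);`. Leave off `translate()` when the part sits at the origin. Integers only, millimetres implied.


translate([300, 461, 0]) cube([200, 60, 1918]);


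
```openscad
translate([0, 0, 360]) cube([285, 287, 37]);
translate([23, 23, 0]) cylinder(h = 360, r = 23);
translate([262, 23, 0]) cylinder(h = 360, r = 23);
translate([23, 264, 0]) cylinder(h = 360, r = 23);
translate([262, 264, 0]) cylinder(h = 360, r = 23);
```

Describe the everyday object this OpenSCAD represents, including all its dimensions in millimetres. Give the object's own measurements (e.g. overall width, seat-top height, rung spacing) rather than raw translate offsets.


A simple wooden stool: a rectangular seat 285 mm (x) by 287 mm (y), 37 mm thick, top face at z = 397 mm, on four round legs, each 46 mm in diameter. The legs rest on z = 0, each leg's axis is inset half a diameter from the nearest pair of seat edges (so the leg's bounding box is flush with the corner).


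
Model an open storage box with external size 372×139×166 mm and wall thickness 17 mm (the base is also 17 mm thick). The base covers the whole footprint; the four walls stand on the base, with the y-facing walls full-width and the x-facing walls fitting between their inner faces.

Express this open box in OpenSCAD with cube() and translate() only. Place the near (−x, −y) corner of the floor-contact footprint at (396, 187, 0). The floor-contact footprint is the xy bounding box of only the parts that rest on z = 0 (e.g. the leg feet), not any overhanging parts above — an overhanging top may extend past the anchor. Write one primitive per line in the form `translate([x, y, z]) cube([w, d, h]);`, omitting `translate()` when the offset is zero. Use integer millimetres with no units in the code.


translate([396, 187, 0]) cube([372, 139, 17]);
translate([396, 187, 17]) cube([372, 17, 149]);
translate([396, 309, 17]) cube([372, 17, 149]);
translate([396, 204, 17]) cube([17, 105, 149]);
translate([751, 204, 17]) cube([17, 105, 149]);


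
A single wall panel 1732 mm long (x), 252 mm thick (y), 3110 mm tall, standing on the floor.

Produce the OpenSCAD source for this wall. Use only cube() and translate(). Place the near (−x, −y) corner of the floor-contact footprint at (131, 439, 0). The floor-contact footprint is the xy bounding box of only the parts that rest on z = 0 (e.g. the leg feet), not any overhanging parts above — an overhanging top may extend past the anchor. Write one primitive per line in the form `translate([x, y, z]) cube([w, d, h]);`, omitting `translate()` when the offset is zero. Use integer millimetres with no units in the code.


translate([131, 439, 0]) cube([1732, 252, 3110]);


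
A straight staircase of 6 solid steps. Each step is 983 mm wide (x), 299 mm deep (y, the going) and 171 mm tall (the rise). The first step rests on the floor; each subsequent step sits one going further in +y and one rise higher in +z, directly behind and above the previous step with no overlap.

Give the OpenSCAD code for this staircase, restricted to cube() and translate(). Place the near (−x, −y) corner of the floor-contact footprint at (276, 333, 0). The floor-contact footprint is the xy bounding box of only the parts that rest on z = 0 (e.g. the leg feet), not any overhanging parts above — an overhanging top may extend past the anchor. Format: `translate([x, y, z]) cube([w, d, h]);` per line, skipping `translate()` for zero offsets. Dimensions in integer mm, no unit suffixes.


translate([276, 333, 0]) cube([983, 299, 171]);
translate([276, 632, 171]) cube([983, 299, 171]);
translate([276, 931, 342]) cube([983, 299, 171]);
translate([276, 1230, 513]) cube([983, 299, 171]);
translate([276, 1529, 684]) cube([983, 299, 171]);
translate([276, 1828, 855]) cube([983, 299, 171]);


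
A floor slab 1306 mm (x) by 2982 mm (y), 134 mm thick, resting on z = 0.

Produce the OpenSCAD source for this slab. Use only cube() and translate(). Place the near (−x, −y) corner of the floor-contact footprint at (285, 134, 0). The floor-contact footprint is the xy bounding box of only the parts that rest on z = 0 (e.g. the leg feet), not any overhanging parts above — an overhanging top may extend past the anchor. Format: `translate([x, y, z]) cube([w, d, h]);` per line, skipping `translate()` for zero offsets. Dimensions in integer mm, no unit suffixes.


translate([285, 134, 0]) cube([1306, 2982, 134]);


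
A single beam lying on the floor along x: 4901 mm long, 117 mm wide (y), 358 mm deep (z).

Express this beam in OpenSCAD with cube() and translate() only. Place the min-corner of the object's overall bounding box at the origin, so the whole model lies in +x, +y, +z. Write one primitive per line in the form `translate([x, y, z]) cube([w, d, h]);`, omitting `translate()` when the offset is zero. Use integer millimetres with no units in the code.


cube([4901, 117, 358]);


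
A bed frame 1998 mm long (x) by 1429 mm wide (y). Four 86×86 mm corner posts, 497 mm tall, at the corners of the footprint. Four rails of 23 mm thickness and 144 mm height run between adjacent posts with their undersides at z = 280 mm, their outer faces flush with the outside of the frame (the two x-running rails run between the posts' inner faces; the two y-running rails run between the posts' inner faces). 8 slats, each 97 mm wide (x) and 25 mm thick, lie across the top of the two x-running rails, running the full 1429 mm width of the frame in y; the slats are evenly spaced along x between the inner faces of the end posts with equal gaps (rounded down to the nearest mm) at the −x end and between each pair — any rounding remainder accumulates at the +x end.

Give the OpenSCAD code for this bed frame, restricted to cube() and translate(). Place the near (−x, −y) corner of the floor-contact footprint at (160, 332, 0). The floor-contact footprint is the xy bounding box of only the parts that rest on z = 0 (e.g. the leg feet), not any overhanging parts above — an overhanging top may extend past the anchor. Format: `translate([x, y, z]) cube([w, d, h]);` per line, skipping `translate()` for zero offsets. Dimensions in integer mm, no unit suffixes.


// slat z = rail_z + rail_h = 280 + 144 = 424
// slat gap = ⌊(1826 − 8·97) / 9⌋ = 116
translate([160, 332, 0]) cube([86, 86, 497]);
translate([160, 1675, 0]) cube([86, 86, 497]);
translate([2072, 332, 0]) cube([86, 86, 497]);
translate([2072, 1675, 0]) cube([86, 86, 497]);
translate([246, 332, 280]) cube([1826, 23, 144]);
translate([246, 1738, 280]) cube([1826, 23, 144]);
translate([160, 418, 280]) cube([23, 1257, 144]);
translate([2135, 418, 280]) cube([23, 1257, 144]);
translate([362, 332, 424]) cube([97, 1429, 25]);
translate([575, 332, 424]) cube([97, 1429, 25]);
translate([788, 332, 424]) cube([97, 1429, 25]);
translate([1001, 332, 424]) cube([97, 1429, 25]);
translate([1214, 332, 424]) cube([97, 1429, 25]);
translate([1427, 332, 424]) cube([97, 1429, 25]);
translate([1640, 332, 424]) cube([97, 1429, 25]);
translate([1853, 332, 424]) cube([97, 1429, 25]);


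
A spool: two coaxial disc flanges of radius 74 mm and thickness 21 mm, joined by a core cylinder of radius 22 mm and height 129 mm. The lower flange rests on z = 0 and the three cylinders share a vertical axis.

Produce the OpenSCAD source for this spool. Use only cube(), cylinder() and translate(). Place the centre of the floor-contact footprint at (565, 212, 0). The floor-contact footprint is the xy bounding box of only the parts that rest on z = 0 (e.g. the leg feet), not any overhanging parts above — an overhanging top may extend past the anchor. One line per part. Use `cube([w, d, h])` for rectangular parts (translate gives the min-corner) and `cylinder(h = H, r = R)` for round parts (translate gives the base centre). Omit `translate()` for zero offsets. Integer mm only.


translate([565, 212, 0]) cylinder(h = 21, r = 74);
translate([565, 212, 21]) cylinder(h = 129, r = 22);
translate([565, 212, 150]) cylinder(h = 21, r = 74);


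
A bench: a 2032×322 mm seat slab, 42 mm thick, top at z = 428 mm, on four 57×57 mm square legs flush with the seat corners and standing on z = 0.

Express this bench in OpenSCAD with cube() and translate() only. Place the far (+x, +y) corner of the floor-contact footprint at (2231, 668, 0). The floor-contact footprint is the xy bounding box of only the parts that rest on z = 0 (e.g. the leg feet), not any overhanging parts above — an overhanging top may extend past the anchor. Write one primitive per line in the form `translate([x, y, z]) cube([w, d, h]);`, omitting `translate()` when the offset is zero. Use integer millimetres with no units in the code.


translate([199, 346, 386]) cube([2032, 322, 42]);
translate([199, 346, 0]) cube([57, 57, 386]);
translate([199, 611, 0]) cube([57, 57, 386]);
translate([2174, 346, 0]) cube([57, 57, 386]);
translate([2174, 611, 0]) cube([57, 57, 386]);


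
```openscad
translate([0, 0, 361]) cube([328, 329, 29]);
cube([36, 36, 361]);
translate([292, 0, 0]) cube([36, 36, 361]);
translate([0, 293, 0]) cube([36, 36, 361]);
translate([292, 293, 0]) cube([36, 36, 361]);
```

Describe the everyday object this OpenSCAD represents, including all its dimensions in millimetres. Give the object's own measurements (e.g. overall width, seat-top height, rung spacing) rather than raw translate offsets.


A four-legged stool. The seat is a 328×329×29 mm slab whose top surface is at z = 390 mm; four square legs, each 36×36 mm in cross-section, run from the floor (z = 0) to the underside of the seat, each flush with a corner of the seat.


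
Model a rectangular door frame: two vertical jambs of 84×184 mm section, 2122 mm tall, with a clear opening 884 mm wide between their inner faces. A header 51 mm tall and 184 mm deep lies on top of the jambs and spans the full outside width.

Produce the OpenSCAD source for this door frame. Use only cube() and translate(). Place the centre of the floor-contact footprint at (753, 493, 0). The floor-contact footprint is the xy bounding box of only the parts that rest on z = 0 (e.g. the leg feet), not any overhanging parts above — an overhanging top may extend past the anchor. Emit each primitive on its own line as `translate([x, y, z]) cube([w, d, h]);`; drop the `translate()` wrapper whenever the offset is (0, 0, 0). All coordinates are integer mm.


translate([227, 401, 0]) cube([84, 184, 2122]);
translate([1195, 401, 0]) cube([84, 184, 2122]);
translate([227, 401, 2122]) cube([1052, 184, 51]);
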